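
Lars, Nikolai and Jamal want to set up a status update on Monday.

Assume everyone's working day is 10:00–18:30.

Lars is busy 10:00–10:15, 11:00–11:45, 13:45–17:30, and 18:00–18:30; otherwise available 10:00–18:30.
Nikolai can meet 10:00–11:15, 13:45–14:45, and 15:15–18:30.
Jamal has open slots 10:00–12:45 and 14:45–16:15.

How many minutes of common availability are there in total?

45 minutes

Lars free within 10:00–18:30: 10:15–11:00, 11:45–13:45, 17:30–18:00.
Lars ∩ Nikolai: 10:15–11:00, 17:30–18:00.
Lars ∩ Nikolai ∩ Jamal: 10:15–11:00.
Total common minutes: 45.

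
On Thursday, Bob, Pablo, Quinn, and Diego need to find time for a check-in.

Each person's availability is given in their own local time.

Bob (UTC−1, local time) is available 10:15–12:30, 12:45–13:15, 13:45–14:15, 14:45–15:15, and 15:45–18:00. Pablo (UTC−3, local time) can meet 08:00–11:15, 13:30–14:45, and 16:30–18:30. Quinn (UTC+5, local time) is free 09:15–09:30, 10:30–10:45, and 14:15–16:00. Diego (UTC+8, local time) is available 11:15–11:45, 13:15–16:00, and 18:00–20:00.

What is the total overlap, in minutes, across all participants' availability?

Bob → UTC: 11:15–13:30, 13:45–14:15, 14:45–15:15, 15:45–16:15, 16:45–19:00.
Pablo → UTC: 11:00–14:15, 16:30–17:45, 19:30–21:30.
Quinn → UTC: 04:15–04:30, 05:30–05:45, 09:15–11:00.
Diego → UTC: 03:15–03:45, 05:15–08:00, 10:00–12:00.
Bob ∩ Pablo: 11:15–13:30, 13:45–14:15, 16:45–17:45.
Bob ∩ Pablo ∩ Quinn: (none).
Bob ∩ Pablo ∩ Quinn ∩ Diego: (none).
Total common minutes: 0.

0 minutes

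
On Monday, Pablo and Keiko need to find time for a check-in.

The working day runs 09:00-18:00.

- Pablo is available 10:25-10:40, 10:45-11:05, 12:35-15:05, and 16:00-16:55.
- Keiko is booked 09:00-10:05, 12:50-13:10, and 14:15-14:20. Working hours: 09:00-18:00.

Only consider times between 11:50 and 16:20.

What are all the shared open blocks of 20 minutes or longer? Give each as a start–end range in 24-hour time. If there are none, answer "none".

Keiko free within 09:00–18:00: 10:05–12:50, 13:10–14:15, 14:20–18:00.
Pablo ∩ Keiko: 10:25–10:40, 10:45–11:05, 12:35–12:50, 13:10–14:15, 14:20–15:05, 16:00–16:55.
Restricted to 11:50–16:20: 12:35–12:50, 13:10–14:15, 14:20–15:05, 16:00–16:20.
Windows ≥ 20 min: 13:10–14:15, 14:20–15:05, 16:00–16:20.

13:10–14:15, 14:20–15:05, 16:00–16:20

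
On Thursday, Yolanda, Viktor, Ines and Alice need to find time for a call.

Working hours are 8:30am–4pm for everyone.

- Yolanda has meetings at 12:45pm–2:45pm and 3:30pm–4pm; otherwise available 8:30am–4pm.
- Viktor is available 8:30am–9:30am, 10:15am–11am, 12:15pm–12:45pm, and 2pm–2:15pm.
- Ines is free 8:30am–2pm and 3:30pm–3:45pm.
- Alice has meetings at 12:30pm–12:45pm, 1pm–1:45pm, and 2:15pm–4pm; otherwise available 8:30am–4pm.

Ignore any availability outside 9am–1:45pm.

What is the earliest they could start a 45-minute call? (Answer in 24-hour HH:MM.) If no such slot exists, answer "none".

Yolanda free within 08:30–16:00: 08:30–12:45, 14:45–15:30.
Alice free within 08:30–16:00: 08:30–12:30, 12:45–13:00, 13:45–14:15.
Yolanda ∩ Viktor: 08:30–09:30, 10:15–11:00, 12:15–12:45.
Yolanda ∩ Viktor ∩ Ines: 08:30–09:30, 10:15–11:00, 12:15–12:45.
Yolanda ∩ Viktor ∩ Ines ∩ Alice: 08:30–09:30, 10:15–11:00, 12:15–12:30.
Restricted to 09:00–13:45: 09:00–09:30, 10:15–11:00, 12:15–12:30.
Windows ≥ 45 min: 10:15–11:00.
Earliest such window starts at 10:15.

10:15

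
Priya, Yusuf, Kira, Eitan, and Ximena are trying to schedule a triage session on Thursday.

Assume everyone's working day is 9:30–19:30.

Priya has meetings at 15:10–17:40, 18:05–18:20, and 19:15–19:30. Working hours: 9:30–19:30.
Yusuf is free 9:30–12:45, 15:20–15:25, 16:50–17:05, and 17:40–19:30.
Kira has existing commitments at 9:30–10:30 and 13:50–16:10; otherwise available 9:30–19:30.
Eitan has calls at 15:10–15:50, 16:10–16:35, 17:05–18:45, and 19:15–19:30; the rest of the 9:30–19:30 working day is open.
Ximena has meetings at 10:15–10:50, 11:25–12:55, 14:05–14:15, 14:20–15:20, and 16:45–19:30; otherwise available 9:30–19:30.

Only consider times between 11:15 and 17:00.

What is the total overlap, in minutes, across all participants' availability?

Priya free within 09:30–19:30: 09:30–15:10, 17:40–18:05, 18:20–19:15.
Kira free within 09:30–19:30: 10:30–13:50, 16:10–19:30.
Eitan free within 09:30–19:30: 09:30–15:10, 15:50–16:10, 16:35–17:05, 18:45–19:15.
Ximena free within 09:30–19:30: 09:30–10:15, 10:50–11:25, 12:55–14:05, 14:15–14:20, 15:20–16:45.
Priya ∩ Yusuf: 09:30–12:45, 17:40–18:05, 18:20–19:15.
Priya ∩ Yusuf ∩ Kira: 10:30–12:45, 17:40–18:05, 18:20–19:15.
Priya ∩ Yusuf ∩ Kira ∩ Eitan: 10:30–12:45, 18:45–19:15.
Priya ∩ Yusuf ∩ Kira ∩ Eitan ∩ Ximena: 10:50–11:25.
Restricted to 11:15–17:00: 11:15–11:25.
Total common minutes: 10.

10 minutes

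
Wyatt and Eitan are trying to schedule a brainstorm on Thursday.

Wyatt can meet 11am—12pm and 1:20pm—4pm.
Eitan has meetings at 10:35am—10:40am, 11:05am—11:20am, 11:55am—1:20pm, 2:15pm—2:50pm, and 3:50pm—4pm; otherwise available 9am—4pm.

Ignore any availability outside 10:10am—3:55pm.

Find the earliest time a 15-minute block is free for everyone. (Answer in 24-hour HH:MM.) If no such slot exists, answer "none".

Eitan free within 09:00–16:00: 09:00–10:35, 10:40–11:05, 11:20–11:55, 13:20–14:15, 14:50–15:50.
Wyatt ∩ Eitan: 11:00–11:05, 11:20–11:55, 13:20–14:15, 14:50–15:50.
Restricted to 10:10–15:55: 11:00–11:05, 11:20–11:55, 13:20–14:15, 14:50–15:50.
Windows ≥ 15 min: 11:20–11:55, 13:20–14:15, 14:50–15:50.
Earliest such window starts at 11:20.

11:20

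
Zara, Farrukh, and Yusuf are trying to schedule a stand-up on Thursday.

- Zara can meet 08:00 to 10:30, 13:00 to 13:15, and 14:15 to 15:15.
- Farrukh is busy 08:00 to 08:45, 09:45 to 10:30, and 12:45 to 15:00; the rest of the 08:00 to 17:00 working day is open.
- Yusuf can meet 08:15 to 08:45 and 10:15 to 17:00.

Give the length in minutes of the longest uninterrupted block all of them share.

Farrukh free within 08:00–17:00: 08:45–09:45, 10:30–12:45, 15:00–17:00.
Zara ∩ Farrukh: 08:45–09:45, 15:00–15:15.
Zara ∩ Farrukh ∩ Yusuf: 15:00–15:15.
Single common window of 15 minutes.

15 minutes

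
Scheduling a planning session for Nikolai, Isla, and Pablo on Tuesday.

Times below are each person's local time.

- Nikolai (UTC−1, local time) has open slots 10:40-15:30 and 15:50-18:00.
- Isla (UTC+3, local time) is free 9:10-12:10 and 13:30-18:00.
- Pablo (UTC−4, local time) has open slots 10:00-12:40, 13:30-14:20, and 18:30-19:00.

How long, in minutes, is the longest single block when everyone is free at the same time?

Nikolai → UTC: 11:40–16:30, 16:50–19:00.
Isla → UTC: 06:10–09:10, 10:30–15:00.
Pablo → UTC: 14:00–16:40, 17:30–18:20, 22:30–23:00.
Nikolai ∩ Isla: 11:40–15:00.
Nikolai ∩ Isla ∩ Pablo: 14:00–15:00.
Single common window of 60 minutes.

60 minutes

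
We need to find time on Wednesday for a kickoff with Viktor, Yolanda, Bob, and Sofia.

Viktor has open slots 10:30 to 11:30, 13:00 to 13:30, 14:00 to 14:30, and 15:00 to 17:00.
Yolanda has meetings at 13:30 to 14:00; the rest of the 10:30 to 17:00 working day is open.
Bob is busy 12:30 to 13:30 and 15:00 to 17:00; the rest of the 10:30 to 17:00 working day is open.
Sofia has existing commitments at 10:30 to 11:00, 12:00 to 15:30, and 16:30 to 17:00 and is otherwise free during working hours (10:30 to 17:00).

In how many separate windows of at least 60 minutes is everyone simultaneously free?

Yolanda free within 10:30–17:00: 10:30–13:30, 14:00–17:00.
Bob free within 10:30–17:00: 10:30–12:30, 13:30–15:00.
Sofia free within 10:30–17:00: 11:00–12:00, 15:30–16:30.
Viktor ∩ Yolanda: 10:30–11:30, 13:00–13:30, 14:00–14:30, 15:00–17:00.
Viktor ∩ Yolanda ∩ Bob: 10:30–11:30, 14:00–14:30.
Viktor ∩ Yolanda ∩ Bob ∩ Sofia: 11:00–11:30.
Windows ≥ 60 min: (none).
That's 0 windows.

0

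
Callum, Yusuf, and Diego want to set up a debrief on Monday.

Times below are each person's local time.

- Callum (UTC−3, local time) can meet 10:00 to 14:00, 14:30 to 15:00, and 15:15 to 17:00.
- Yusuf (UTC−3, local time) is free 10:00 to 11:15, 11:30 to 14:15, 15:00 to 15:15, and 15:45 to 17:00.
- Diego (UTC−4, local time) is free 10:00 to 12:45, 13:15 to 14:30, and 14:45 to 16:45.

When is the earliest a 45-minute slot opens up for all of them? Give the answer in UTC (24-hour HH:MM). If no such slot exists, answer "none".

14:30

Callum → UTC: 13:00–17:00, 17:30–18:00, 18:15–20:00.
Yusuf → UTC: 13:00–14:15, 14:30–17:15, 18:00–18:15, 18:45–20:00.
Diego → UTC: 14:00–16:45, 17:15–18:30, 18:45–20:45.
Callum ∩ Yusuf: 13:00–14:15, 14:30–17:00, 18:45–20:00.
Callum ∩ Yusuf ∩ Diego: 14:00–14:15, 14:30–16:45, 18:45–20:00.
Windows ≥ 45 min: 14:30–16:45, 18:45–20:00.
Earliest such window starts at 14:30.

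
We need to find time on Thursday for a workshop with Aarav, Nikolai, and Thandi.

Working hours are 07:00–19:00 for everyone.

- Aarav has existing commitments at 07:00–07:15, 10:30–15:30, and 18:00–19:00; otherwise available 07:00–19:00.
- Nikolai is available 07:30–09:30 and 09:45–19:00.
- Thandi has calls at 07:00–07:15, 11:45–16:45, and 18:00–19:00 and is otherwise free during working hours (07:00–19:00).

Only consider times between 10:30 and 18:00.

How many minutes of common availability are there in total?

Aarav free within 07:00–19:00: 07:15–10:30, 15:30–18:00.
Thandi free within 07:00–19:00: 07:15–11:45, 16:45–18:00.
Aarav ∩ Nikolai: 07:30–09:30, 09:45–10:30, 15:30–18:00.
Aarav ∩ Nikolai ∩ Thandi: 07:30–09:30, 09:45–10:30, 16:45–18:00.
Restricted to 10:30–18:00: 16:45–18:00.
Total common minutes: 75.

75 minutes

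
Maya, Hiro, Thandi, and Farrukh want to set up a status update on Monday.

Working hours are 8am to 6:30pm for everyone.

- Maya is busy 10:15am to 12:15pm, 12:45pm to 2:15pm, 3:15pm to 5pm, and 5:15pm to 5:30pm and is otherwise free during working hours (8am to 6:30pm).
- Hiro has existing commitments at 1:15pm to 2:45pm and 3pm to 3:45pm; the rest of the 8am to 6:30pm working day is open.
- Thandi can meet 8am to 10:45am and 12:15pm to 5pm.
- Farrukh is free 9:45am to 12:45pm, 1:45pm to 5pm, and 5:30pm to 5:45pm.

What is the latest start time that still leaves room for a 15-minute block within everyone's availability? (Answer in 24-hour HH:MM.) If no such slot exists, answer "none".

Maya free within 08:00–18:30: 08:00–10:15, 12:15–12:45, 14:15–15:15, 17:00–17:15, 17:30–18:30.
Hiro free within 08:00–18:30: 08:00–13:15, 14:45–15:00, 15:45–18:30.
Maya ∩ Hiro: 08:00–10:15, 12:15–12:45, 14:45–15:00, 17:00–17:15, 17:30–18:30.
Maya ∩ Hiro ∩ Thandi: 08:00–10:15, 12:15–12:45, 14:45–15:00.
Maya ∩ Hiro ∩ Thandi ∩ Farrukh: 09:45–10:15, 12:15–12:45, 14:45–15:00.
Windows ≥ 15 min: 09:45–10:15, 12:15–12:45, 14:45–15:00.
Latest start in the last window 14:45–15:00 is 15:00 − 15 min = 14:45.

14:45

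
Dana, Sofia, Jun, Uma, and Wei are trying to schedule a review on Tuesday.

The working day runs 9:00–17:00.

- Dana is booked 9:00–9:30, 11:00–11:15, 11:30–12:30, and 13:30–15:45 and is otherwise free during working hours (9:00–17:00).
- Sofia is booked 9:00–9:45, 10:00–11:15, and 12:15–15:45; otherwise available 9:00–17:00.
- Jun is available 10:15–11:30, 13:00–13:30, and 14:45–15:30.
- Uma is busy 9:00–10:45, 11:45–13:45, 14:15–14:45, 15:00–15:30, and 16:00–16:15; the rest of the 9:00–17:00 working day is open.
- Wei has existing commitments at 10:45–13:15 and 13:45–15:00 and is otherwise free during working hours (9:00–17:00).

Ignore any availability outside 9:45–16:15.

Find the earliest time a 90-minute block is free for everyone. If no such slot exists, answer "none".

none

Dana free within 09:00–17:00: 09:30–11:00, 11:15–11:30, 12:30–13:30, 15:45–17:00.
Sofia free within 09:00–17:00: 09:45–10:00, 11:15–12:15, 15:45–17:00.
Uma free within 09:00–17:00: 10:45–11:45, 13:45–14:15, 14:45–15:00, 15:30–16:00, 16:15–17:00.
Wei free within 09:00–17:00: 09:00–10:45, 13:15–13:45, 15:00–17:00.
Dana ∩ Sofia: 09:45–10:00, 11:15–11:30, 15:45–17:00.
Dana ∩ Sofia ∩ Jun: 11:15–11:30.
Dana ∩ Sofia ∩ Jun ∩ Uma: 11:15–11:30.
Dana ∩ Sofia ∩ Jun ∩ Uma ∩ Wei: (none).
Restricted to 09:45–16:15: (none).
Windows ≥ 90 min: (none).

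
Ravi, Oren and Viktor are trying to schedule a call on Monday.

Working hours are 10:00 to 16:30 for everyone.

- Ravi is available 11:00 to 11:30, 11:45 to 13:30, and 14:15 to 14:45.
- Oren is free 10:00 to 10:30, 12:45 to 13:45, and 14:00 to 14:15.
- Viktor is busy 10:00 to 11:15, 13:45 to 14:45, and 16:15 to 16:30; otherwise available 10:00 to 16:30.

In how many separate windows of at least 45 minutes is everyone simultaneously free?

1

Viktor free within 10:00–16:30: 11:15–13:45, 14:45–16:15.
Ravi ∩ Oren: 12:45–13:30.
Ravi ∩ Oren ∩ Viktor: 12:45–13:30.
Windows ≥ 45 min: 12:45–13:30.
That's 1 window.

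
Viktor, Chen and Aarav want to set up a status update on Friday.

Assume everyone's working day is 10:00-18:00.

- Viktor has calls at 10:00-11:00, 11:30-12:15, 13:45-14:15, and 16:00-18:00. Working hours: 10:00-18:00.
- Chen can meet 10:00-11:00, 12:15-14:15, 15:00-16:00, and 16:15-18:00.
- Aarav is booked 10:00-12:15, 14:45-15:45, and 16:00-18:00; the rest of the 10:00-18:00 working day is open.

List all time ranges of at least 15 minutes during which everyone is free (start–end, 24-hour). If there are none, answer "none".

12:15–13:45, 15:45–16:00

Viktor free within 10:00–18:00: 11:00–11:30, 12:15–13:45, 14:15–16:00.
Aarav free within 10:00–18:00: 12:15–14:45, 15:45–16:00.
Viktor ∩ Chen: 12:15–13:45, 15:00–16:00.
Viktor ∩ Chen ∩ Aarav: 12:15–13:45, 15:45–16:00.
Windows ≥ 15 min: 12:15–13:45, 15:45–16:00.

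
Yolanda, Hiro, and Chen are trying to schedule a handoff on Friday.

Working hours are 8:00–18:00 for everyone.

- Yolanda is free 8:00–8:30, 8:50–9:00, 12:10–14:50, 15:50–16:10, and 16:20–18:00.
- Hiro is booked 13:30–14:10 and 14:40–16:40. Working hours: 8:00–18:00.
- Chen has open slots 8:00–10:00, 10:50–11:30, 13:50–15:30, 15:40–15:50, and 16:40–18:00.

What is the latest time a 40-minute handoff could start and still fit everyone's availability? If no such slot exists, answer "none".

Hiro free within 08:00–18:00: 08:00–13:30, 14:10–14:40, 16:40–18:00.
Yolanda ∩ Hiro: 08:00–08:30, 08:50–09:00, 12:10–13:30, 14:10–14:40, 16:40–18:00.
Yolanda ∩ Hiro ∩ Chen: 08:00–08:30, 08:50–09:00, 14:10–14:40, 16:40–18:00.
Windows ≥ 40 min: 16:40–18:00.
Latest start in the last window 16:40–18:00 is 18:00 − 40 min = 17:20.

17:20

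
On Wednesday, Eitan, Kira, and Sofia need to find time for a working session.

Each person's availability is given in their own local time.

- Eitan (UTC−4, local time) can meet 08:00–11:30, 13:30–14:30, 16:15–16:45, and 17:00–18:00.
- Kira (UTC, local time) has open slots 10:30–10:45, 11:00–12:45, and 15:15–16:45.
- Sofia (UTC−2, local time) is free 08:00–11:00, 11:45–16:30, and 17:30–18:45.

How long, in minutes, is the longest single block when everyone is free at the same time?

45 minutes

Eitan → UTC: 12:00–15:30, 17:30–18:30, 20:15–20:45, 21:00–22:00.
Kira → UTC: 10:30–10:45, 11:00–12:45, 15:15–16:45.
Sofia → UTC: 10:00–13:00, 13:45–18:30, 19:30–20:45.
Eitan ∩ Kira: 12:00–12:45, 15:15–15:30.
Eitan ∩ Kira ∩ Sofia: 12:00–12:45, 15:15–15:30.
Common window lengths: 45, 15 min; longest is 45.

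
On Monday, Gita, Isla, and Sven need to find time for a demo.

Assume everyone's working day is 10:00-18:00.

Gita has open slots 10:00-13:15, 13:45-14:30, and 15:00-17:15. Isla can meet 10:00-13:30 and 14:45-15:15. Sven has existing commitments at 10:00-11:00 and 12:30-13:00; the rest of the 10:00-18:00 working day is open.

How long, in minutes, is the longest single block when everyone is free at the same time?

Sven free within 10:00–18:00: 11:00–12:30, 13:00–18:00.
Gita ∩ Isla: 10:00–13:15, 15:00–15:15.
Gita ∩ Isla ∩ Sven: 11:00–12:30, 13:00–13:15, 15:00–15:15.
Common window lengths: 90, 15, 15 min; longest is 90.

90 minutes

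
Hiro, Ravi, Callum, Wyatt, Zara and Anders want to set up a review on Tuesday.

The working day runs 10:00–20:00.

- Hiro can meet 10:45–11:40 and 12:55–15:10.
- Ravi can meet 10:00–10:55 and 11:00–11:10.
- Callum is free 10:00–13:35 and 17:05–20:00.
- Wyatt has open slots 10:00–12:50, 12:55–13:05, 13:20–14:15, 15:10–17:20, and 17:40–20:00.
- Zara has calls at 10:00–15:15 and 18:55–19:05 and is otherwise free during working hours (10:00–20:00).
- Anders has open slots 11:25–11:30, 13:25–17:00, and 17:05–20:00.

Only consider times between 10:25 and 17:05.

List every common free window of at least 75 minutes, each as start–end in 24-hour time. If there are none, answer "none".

none

Zara free within 10:00–20:00: 15:15–18:55, 19:05–20:00.
Hiro ∩ Ravi: 10:45–10:55, 11:00–11:10.
Hiro ∩ Ravi ∩ Callum: 10:45–10:55, 11:00–11:10.
Hiro ∩ Ravi ∩ Callum ∩ Wyatt: 10:45–10:55, 11:00–11:10.
Hiro ∩ Ravi ∩ Callum ∩ Wyatt ∩ Zara: (none).
Hiro ∩ Ravi ∩ Callum ∩ Wyatt ∩ Zara ∩ Anders: (none).
Restricted to 10:25–17:05: (none).
Windows ≥ 75 min: (none).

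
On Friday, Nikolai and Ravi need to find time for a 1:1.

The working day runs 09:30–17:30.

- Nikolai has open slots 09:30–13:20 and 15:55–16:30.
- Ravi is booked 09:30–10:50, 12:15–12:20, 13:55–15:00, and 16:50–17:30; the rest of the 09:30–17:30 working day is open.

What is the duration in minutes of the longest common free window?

Ravi free within 09:30–17:30: 10:50–12:15, 12:20–13:55, 15:00–16:50.
Nikolai ∩ Ravi: 10:50–12:15, 12:20–13:20, 15:55–16:30.
Common window lengths: 85, 60, 35 min; longest is 85.

85 minutes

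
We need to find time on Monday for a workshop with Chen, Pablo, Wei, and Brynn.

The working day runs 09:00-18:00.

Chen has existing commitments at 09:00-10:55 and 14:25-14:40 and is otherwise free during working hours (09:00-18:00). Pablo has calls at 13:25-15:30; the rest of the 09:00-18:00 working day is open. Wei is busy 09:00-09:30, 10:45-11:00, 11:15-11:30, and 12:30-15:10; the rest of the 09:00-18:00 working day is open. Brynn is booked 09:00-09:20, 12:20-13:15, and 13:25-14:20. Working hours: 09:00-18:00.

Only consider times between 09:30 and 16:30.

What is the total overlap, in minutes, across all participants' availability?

Chen free within 09:00–18:00: 10:55–14:25, 14:40–18:00.
Pablo free within 09:00–18:00: 09:00–13:25, 15:30–18:00.
Wei free within 09:00–18:00: 09:30–10:45, 11:00–11:15, 11:30–12:30, 15:10–18:00.
Brynn free within 09:00–18:00: 09:20–12:20, 13:15–13:25, 14:20–18:00.
Chen ∩ Pablo: 10:55–13:25, 15:30–18:00.
Chen ∩ Pablo ∩ Wei: 11:00–11:15, 11:30–12:30, 15:30–18:00.
Chen ∩ Pablo ∩ Wei ∩ Brynn: 11:00–11:15, 11:30–12:20, 15:30–18:00.
Restricted to 09:30–16:30: 11:00–11:15, 11:30–12:20, 15:30–16:30.
Total common minutes: 15 + 50 + 60 = 125.

125 minutes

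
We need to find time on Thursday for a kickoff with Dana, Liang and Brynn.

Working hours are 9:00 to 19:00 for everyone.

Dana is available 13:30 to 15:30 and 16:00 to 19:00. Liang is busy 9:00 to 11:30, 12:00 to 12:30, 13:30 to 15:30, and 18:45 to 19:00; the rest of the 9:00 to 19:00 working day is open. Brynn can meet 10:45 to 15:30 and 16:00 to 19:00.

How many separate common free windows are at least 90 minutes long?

Liang free within 09:00–19:00: 11:30–12:00, 12:30–13:30, 15:30–18:45.
Dana ∩ Liang: 16:00–18:45.
Dana ∩ Liang ∩ Brynn: 16:00–18:45.
Windows ≥ 90 min: 16:00–18:45.
That's 1 window.

1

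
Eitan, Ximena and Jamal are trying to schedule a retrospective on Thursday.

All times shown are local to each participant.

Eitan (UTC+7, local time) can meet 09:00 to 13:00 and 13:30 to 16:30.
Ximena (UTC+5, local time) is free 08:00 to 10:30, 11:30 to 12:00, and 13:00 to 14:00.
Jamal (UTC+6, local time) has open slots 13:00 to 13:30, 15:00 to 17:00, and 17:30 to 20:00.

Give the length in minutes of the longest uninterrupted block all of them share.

Eitan → UTC: 02:00–06:00, 06:30–09:30.
Ximena → UTC: 03:00–05:30, 06:30–07:00, 08:00–09:00.
Jamal → UTC: 07:00–07:30, 09:00–11:00, 11:30–14:00.
Eitan ∩ Ximena: 03:00–05:30, 06:30–07:00, 08:00–09:00.
Eitan ∩ Ximena ∩ Jamal: (none).
No common window.

0 minutes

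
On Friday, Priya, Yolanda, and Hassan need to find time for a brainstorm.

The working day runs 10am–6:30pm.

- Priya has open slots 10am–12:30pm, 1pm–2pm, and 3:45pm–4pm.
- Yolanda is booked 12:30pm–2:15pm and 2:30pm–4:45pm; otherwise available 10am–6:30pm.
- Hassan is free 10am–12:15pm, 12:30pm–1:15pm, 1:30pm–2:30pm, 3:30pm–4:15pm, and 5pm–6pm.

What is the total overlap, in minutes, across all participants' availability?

135 minutes

Yolanda free within 10:00–18:30: 10:00–12:30, 14:15–14:30, 16:45–18:30.
Priya ∩ Yolanda: 10:00–12:30.
Priya ∩ Yolanda ∩ Hassan: 10:00–12:15.
Total common minutes: 135.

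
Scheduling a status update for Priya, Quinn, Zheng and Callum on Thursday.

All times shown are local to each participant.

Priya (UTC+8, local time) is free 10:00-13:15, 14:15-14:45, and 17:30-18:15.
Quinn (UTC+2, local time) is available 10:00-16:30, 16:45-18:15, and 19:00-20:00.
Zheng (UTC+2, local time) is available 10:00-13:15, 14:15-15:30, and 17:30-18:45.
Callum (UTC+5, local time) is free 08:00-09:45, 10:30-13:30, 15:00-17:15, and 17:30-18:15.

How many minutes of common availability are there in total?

15 minutes

Priya → UTC: 02:00–05:15, 06:15–06:45, 09:30–10:15.
Quinn → UTC: 08:00–14:30, 14:45–16:15, 17:00–18:00.
Zheng → UTC: 08:00–11:15, 12:15–13:30, 15:30–16:45.
Callum → UTC: 03:00–04:45, 05:30–08:30, 10:00–12:15, 12:30–13:15.
Priya ∩ Quinn: 09:30–10:15.
Priya ∩ Quinn ∩ Zheng: 09:30–10:15.
Priya ∩ Quinn ∩ Zheng ∩ Callum: 10:00–10:15.
Total common minutes: 15.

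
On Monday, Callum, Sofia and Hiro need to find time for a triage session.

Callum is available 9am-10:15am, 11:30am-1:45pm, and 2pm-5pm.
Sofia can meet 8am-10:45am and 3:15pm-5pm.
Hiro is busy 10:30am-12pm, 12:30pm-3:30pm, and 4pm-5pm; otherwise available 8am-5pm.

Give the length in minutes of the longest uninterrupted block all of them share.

75 minutes

Hiro free within 08:00–17:00: 08:00–10:30, 12:00–12:30, 15:30–16:00.
Callum ∩ Sofia: 09:00–10:15, 15:15–17:00.
Callum ∩ Sofia ∩ Hiro: 09:00–10:15, 15:30–16:00.
Common window lengths: 75, 30 min; longest is 75.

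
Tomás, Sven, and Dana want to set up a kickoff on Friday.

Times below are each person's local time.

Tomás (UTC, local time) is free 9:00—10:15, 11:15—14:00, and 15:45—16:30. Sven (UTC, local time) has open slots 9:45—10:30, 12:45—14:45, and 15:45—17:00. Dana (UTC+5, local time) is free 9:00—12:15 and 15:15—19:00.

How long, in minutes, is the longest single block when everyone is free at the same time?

Tomás → UTC: 09:00–10:15, 11:15–14:00, 15:45–16:30.
Sven → UTC: 09:45–10:30, 12:45–14:45, 15:45–17:00.
Dana → UTC: 04:00–07:15, 10:15–14:00.
Tomás ∩ Sven: 09:45–10:15, 12:45–14:00, 15:45–16:30.
Tomás ∩ Sven ∩ Dana: 12:45–14:00.
Single common window of 75 minutes.

75 minutes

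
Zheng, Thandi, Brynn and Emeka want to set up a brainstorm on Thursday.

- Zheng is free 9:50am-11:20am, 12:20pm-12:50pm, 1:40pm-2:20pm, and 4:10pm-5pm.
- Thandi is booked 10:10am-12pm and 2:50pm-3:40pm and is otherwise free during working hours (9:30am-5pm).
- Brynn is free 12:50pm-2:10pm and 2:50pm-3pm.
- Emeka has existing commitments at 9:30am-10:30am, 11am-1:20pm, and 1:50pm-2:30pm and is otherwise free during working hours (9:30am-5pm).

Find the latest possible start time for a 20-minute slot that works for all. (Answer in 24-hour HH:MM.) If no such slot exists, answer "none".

Thandi free within 09:30–17:00: 09:30–10:10, 12:00–14:50, 15:40–17:00.
Emeka free within 09:30–17:00: 10:30–11:00, 13:20–13:50, 14:30–17:00.
Zheng ∩ Thandi: 09:50–10:10, 12:20–12:50, 13:40–14:20, 16:10–17:00.
Zheng ∩ Thandi ∩ Brynn: 13:40–14:10.
Zheng ∩ Thandi ∩ Brynn ∩ Emeka: 13:40–13:50.
Windows ≥ 20 min: (none).

none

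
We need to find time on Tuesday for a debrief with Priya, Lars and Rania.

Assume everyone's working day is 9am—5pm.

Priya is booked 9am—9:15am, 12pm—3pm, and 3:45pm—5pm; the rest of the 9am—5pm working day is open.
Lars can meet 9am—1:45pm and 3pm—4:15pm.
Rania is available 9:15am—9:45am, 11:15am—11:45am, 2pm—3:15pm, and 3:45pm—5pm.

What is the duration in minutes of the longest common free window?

Priya free within 09:00–17:00: 09:15–12:00, 15:00–15:45.
Priya ∩ Lars: 09:15–12:00, 15:00–15:45.
Priya ∩ Lars ∩ Rania: 09:15–09:45, 11:15–11:45, 15:00–15:15.
Common window lengths: 30, 30, 15 min; longest is 30.

30 minutes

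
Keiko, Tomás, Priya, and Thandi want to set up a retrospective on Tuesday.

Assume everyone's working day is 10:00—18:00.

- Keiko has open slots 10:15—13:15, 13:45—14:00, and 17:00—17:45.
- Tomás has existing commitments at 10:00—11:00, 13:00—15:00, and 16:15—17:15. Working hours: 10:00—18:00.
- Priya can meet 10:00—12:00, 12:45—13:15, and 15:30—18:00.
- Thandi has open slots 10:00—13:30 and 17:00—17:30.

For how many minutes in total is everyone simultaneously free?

Tomás free within 10:00–18:00: 11:00–13:00, 15:00–16:15, 17:15–18:00.
Keiko ∩ Tomás: 11:00–13:00, 17:15–17:45.
Keiko ∩ Tomás ∩ Priya: 11:00–12:00, 12:45–13:00, 17:15–17:45.
Keiko ∩ Tomás ∩ Priya ∩ Thandi: 11:00–12:00, 12:45–13:00, 17:15–17:30.
Total common minutes: 60 + 15 + 15 = 90.

90 minutes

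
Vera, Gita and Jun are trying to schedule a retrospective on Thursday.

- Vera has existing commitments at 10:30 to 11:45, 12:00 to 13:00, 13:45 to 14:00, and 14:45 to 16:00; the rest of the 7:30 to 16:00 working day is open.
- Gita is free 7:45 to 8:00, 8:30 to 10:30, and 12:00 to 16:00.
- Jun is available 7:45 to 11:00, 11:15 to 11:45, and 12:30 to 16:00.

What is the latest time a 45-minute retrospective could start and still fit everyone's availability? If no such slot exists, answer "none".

14:00

Vera free within 07:30–16:00: 07:30–10:30, 11:45–12:00, 13:00–13:45, 14:00–14:45.
Vera ∩ Gita: 07:45–08:00, 08:30–10:30, 13:00–13:45, 14:00–14:45.
Vera ∩ Gita ∩ Jun: 07:45–08:00, 08:30–10:30, 13:00–13:45, 14:00–14:45.
Windows ≥ 45 min: 08:30–10:30, 13:00–13:45, 14:00–14:45.
Latest start in the last window 14:00–14:45 is 14:45 − 45 min = 14:00.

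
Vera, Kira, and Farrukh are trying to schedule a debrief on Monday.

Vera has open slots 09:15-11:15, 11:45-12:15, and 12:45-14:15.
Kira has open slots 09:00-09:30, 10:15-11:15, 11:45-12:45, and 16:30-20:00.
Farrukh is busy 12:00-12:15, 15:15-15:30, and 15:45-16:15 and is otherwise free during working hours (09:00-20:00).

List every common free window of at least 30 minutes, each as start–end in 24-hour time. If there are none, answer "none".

Farrukh free within 09:00–20:00: 09:00–12:00, 12:15–15:15, 15:30–15:45, 16:15–20:00.
Vera ∩ Kira: 09:15–09:30, 10:15–11:15, 11:45–12:15.
Vera ∩ Kira ∩ Farrukh: 09:15–09:30, 10:15–11:15, 11:45–12:00.
Windows ≥ 30 min: 10:15–11:15.

10:15–11:15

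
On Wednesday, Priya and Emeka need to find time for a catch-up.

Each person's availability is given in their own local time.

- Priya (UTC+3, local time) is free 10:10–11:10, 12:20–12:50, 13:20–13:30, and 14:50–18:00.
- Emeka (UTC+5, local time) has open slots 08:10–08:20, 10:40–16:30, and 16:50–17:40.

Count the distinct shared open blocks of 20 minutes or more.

Priya → UTC: 07:10–08:10, 09:20–09:50, 10:20–10:30, 11:50–15:00.
Emeka → UTC: 03:10–03:20, 05:40–11:30, 11:50–12:40.
Priya ∩ Emeka: 07:10–08:10, 09:20–09:50, 10:20–10:30, 11:50–12:40.
Windows ≥ 20 min: 07:10–08:10, 09:20–09:50, 11:50–12:40.
That's 3 windows.

3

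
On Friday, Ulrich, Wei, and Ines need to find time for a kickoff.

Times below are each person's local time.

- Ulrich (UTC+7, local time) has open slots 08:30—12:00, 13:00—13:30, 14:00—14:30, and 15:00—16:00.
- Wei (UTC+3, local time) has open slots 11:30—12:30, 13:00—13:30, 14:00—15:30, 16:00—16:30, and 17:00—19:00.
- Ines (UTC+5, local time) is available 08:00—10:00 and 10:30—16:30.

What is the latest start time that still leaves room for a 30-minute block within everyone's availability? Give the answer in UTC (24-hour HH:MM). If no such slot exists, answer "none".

Ulrich → UTC: 01:30–05:00, 06:00–06:30, 07:00–07:30, 08:00–09:00.
Wei → UTC: 08:30–09:30, 10:00–10:30, 11:00–12:30, 13:00–13:30, 14:00–16:00.
Ines → UTC: 03:00–05:00, 05:30–11:30.
Ulrich ∩ Wei: 08:30–09:00.
Ulrich ∩ Wei ∩ Ines: 08:30–09:00.
Windows ≥ 30 min: 08:30–09:00.
Latest start in the last window 08:30–09:00 is 09:00 − 30 min = 08:30.

08:30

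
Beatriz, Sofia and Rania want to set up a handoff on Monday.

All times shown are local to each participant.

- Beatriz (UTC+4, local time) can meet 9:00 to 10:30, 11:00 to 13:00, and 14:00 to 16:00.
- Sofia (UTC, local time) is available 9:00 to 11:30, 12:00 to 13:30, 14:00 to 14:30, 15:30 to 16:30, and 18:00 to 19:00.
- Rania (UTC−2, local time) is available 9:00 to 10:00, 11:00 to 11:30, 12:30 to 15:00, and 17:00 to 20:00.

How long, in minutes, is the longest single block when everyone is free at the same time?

Beatriz → UTC: 05:00–06:30, 07:00–09:00, 10:00–12:00.
Sofia → UTC: 09:00–11:30, 12:00–13:30, 14:00–14:30, 15:30–16:30, 18:00–19:00.
Rania → UTC: 11:00–12:00, 13:00–13:30, 14:30–17:00, 19:00–22:00.
Beatriz ∩ Sofia: 10:00–11:30.
Beatriz ∩ Sofia ∩ Rania: 11:00–11:30.
Single common window of 30 minutes.

30 minutes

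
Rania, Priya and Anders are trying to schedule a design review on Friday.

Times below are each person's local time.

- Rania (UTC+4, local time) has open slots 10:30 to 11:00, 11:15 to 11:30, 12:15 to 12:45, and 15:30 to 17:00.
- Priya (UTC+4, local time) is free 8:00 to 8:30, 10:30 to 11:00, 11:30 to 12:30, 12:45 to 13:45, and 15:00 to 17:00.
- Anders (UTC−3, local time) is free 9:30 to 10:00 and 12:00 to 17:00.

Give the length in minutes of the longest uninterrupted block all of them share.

Rania → UTC: 06:30–07:00, 07:15–07:30, 08:15–08:45, 11:30–13:00.
Priya → UTC: 04:00–04:30, 06:30–07:00, 07:30–08:30, 08:45–09:45, 11:00–13:00.
Anders → UTC: 12:30–13:00, 15:00–20:00.
Rania ∩ Priya: 06:30–07:00, 08:15–08:30, 11:30–13:00.
Rania ∩ Priya ∩ Anders: 12:30–13:00.
Single common window of 30 minutes.

30 minutes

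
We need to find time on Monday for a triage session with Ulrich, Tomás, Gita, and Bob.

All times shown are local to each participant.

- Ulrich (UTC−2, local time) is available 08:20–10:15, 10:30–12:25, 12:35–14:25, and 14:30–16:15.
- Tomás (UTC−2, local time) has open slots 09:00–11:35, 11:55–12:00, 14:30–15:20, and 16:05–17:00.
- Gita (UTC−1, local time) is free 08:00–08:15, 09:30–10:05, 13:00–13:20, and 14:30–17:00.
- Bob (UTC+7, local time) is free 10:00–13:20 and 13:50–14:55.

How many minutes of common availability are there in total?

Ulrich → UTC: 10:20–12:15, 12:30–14:25, 14:35–16:25, 16:30–18:15.
Tomás → UTC: 11:00–13:35, 13:55–14:00, 16:30–17:20, 18:05–19:00.
Gita → UTC: 09:00–09:15, 10:30–11:05, 14:00–14:20, 15:30–18:00.
Bob → UTC: 03:00–06:20, 06:50–07:55.
Ulrich ∩ Tomás: 11:00–12:15, 12:30–13:35, 13:55–14:00, 16:30–17:20, 18:05–18:15.
Ulrich ∩ Tomás ∩ Gita: 11:00–11:05, 16:30–17:20.
Ulrich ∩ Tomás ∩ Gita ∩ Bob: (none).
Total common minutes: 0.

0 minutes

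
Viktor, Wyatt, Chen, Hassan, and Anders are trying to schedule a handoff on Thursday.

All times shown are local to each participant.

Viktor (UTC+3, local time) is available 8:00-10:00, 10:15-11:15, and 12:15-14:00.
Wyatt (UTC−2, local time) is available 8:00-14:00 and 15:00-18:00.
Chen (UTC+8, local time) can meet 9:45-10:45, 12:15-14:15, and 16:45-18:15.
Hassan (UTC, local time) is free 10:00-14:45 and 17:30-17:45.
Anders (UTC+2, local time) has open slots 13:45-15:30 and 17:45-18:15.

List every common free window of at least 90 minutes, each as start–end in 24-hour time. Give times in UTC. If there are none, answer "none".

none

Viktor → UTC: 05:00–07:00, 07:15–08:15, 09:15–11:00.
Wyatt → UTC: 10:00–16:00, 17:00–20:00.
Chen → UTC: 01:45–02:45, 04:15–06:15, 08:45–10:15.
Hassan → UTC: 10:00–14:45, 17:30–17:45.
Anders → UTC: 11:45–13:30, 15:45–16:15.
Viktor ∩ Wyatt: 10:00–11:00.
Viktor ∩ Wyatt ∩ Chen: 10:00–10:15.
Viktor ∩ Wyatt ∩ Chen ∩ Hassan: 10:00–10:15.
Viktor ∩ Wyatt ∩ Chen ∩ Hassan ∩ Anders: (none).
Windows ≥ 90 min: (none).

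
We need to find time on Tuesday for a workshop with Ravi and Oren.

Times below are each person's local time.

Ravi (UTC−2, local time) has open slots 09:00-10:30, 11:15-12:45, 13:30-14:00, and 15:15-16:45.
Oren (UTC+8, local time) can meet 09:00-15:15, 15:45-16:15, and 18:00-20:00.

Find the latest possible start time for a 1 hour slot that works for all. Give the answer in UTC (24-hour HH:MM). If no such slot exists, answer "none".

Ravi → UTC: 11:00–12:30, 13:15–14:45, 15:30–16:00, 17:15–18:45.
Oren → UTC: 01:00–07:15, 07:45–08:15, 10:00–12:00.
Ravi ∩ Oren: 11:00–12:00.
Windows ≥ 60 min: 11:00–12:00.
Latest start in the last window 11:00–12:00 is 12:00 − 60 min = 11:00.

11:00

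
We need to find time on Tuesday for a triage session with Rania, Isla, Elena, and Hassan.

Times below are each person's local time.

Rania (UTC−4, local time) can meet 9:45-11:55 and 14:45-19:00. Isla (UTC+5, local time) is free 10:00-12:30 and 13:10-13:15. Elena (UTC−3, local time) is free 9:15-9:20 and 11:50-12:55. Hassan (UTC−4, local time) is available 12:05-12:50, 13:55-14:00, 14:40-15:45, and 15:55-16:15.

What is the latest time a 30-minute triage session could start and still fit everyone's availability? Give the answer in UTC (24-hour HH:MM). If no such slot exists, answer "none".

none

Rania → UTC: 13:45–15:55, 18:45–23:00.
Isla → UTC: 05:00–07:30, 08:10–08:15.
Elena → UTC: 12:15–12:20, 14:50–15:55.
Hassan → UTC: 16:05–16:50, 17:55–18:00, 18:40–19:45, 19:55–20:15.
Rania ∩ Isla: (none).
Rania ∩ Isla ∩ Elena: (none).
Rania ∩ Isla ∩ Elena ∩ Hassan: (none).
Windows ≥ 30 min: (none).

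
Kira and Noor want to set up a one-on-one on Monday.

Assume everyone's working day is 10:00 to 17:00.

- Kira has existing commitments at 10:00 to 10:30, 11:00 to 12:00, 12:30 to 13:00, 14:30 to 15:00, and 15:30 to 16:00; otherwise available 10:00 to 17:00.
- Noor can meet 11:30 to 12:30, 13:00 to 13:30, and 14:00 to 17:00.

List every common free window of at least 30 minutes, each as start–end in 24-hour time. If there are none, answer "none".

Kira free within 10:00–17:00: 10:30–11:00, 12:00–12:30, 13:00–14:30, 15:00–15:30, 16:00–17:00.
Kira ∩ Noor: 12:00–12:30, 13:00–13:30, 14:00–14:30, 15:00–15:30, 16:00–17:00.
Windows ≥ 30 min: 12:00–12:30, 13:00–13:30, 14:00–14:30, 15:00–15:30, 16:00–17:00.

12:00–12:30, 13:00–13:30, 14:00–14:30, 15:00–15:30, 16:00–17:00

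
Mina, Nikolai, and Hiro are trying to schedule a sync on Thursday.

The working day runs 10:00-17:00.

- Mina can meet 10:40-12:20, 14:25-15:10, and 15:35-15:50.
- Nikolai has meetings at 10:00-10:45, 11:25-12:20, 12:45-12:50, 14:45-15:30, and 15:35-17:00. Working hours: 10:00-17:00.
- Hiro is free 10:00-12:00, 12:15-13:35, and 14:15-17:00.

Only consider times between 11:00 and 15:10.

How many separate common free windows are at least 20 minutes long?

2

Nikolai free within 10:00–17:00: 10:45–11:25, 12:20–12:45, 12:50–14:45, 15:30–15:35.
Mina ∩ Nikolai: 10:45–11:25, 14:25–14:45.
Mina ∩ Nikolai ∩ Hiro: 10:45–11:25, 14:25–14:45.
Restricted to 11:00–15:10: 11:00–11:25, 14:25–14:45.
Windows ≥ 20 min: 11:00–11:25, 14:25–14:45.
That's 2 windows.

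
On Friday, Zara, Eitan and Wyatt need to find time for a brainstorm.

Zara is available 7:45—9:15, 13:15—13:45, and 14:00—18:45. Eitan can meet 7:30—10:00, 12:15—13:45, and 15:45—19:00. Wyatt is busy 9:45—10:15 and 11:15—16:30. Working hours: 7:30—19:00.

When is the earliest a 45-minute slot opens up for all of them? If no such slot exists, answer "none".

Wyatt free within 07:30–19:00: 07:30–09:45, 10:15–11:15, 16:30–19:00.
Zara ∩ Eitan: 07:45–09:15, 13:15–13:45, 15:45–18:45.
Zara ∩ Eitan ∩ Wyatt: 07:45–09:15, 16:30–18:45.
Windows ≥ 45 min: 07:45–09:15, 16:30–18:45.
Earliest such window starts at 07:45.

07:45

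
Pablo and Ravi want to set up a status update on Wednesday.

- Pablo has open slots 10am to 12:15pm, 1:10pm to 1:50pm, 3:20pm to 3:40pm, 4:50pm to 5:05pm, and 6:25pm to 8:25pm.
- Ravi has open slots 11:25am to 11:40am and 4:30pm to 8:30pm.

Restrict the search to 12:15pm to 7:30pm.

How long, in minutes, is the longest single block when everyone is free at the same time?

Pablo ∩ Ravi: 11:25–11:40, 16:50–17:05, 18:25–20:25.
Restricted to 12:15–19:30: 16:50–17:05, 18:25–19:30.
Common window lengths: 15, 65 min; longest is 65.

65 minutes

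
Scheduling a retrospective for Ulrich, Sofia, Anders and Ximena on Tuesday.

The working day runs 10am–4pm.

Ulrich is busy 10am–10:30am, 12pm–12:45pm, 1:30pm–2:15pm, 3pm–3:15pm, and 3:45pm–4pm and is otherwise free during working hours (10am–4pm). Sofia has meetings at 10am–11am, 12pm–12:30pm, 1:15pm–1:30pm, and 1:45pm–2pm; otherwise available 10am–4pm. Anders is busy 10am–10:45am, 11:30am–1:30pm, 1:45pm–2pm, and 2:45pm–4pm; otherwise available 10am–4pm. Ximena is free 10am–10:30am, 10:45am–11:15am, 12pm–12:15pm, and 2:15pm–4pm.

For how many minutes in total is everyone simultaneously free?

45 minutes

Ulrich free within 10:00–16:00: 10:30–12:00, 12:45–13:30, 14:15–15:00, 15:15–15:45.
Sofia free within 10:00–16:00: 11:00–12:00, 12:30–13:15, 13:30–13:45, 14:00–16:00.
Anders free within 10:00–16:00: 10:45–11:30, 13:30–13:45, 14:00–14:45.
Ulrich ∩ Sofia: 11:00–12:00, 12:45–13:15, 14:15–15:00, 15:15–15:45.
Ulrich ∩ Sofia ∩ Anders: 11:00–11:30, 14:15–14:45.
Ulrich ∩ Sofia ∩ Anders ∩ Ximena: 11:00–11:15, 14:15–14:45.
Total common minutes: 15 + 30 = 45.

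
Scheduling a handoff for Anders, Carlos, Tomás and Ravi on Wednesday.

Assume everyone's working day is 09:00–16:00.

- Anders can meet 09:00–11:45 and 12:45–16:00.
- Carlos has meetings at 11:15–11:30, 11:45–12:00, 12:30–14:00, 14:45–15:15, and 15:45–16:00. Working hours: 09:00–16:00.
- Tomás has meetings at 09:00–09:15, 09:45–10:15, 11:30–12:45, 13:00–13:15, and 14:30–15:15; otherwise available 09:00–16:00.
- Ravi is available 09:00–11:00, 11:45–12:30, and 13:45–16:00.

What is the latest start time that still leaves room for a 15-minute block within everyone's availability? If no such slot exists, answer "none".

Carlos free within 09:00–16:00: 09:00–11:15, 11:30–11:45, 12:00–12:30, 14:00–14:45, 15:15–15:45.
Tomás free within 09:00–16:00: 09:15–09:45, 10:15–11:30, 12:45–13:00, 13:15–14:30, 15:15–16:00.
Anders ∩ Carlos: 09:00–11:15, 11:30–11:45, 14:00–14:45, 15:15–15:45.
Anders ∩ Carlos ∩ Tomás: 09:15–09:45, 10:15–11:15, 14:00–14:30, 15:15–15:45.
Anders ∩ Carlos ∩ Tomás ∩ Ravi: 09:15–09:45, 10:15–11:00, 14:00–14:30, 15:15–15:45.
Windows ≥ 15 min: 09:15–09:45, 10:15–11:00, 14:00–14:30, 15:15–15:45.
Latest start in the last window 15:15–15:45 is 15:45 − 15 min = 15:30.

15:30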